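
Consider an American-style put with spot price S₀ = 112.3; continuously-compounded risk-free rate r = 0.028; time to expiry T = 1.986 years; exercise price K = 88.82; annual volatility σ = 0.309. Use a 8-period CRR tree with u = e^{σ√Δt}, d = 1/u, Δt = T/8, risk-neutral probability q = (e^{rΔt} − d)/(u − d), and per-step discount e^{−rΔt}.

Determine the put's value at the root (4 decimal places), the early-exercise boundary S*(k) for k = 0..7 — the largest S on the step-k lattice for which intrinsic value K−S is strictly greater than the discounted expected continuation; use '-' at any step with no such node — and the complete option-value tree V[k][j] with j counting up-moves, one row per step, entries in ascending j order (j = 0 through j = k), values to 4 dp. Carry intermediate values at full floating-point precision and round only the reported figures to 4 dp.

Δt=0.24825, u=1.16644, d=0.85731, q=0.48415, disc=e^(-rΔt)=0.99307
k=8 terminal: V=max(K-S,0) → 56.0502 44.2338 28.1566 6.2821 0.0000 0.0000 0.0000 0.0000 0.0000
k=7: j=0 S=38.2241 intr=50.5959 cont=49.9807 V=50.5959[EX]; j=1 S=52.0072 intr=36.8128 cont=36.1975 V=36.8128[EX]; j=2 S=70.7604 intr=18.0596 cont=17.4444 V=18.0596[EX]; j=3 S=96.2757 intr=0.0000 cont=3.2182 V=3.2182[hold]; j=4 S=130.9915 intr=0.0000 cont=0.0000 V=0.0000[hold]; j=5 S=178.2254 intr=0.0000 cont=0.0000 V=0.0000[hold]; j=6 S=242.4912 intr=0.0000 cont=0.0000 V=0.0000[hold]; j=7 S=329.9305 intr=0.0000 cont=0.0000 V=0.0000[hold]  S*(7)=70.7604
k=6: j=0 S=44.5862 intr=44.2338 cont=43.6186 V=44.2338[EX]; j=1 S=60.6634 intr=28.1566 cont=27.5413 V=28.1566[EX]; j=2 S=82.5379 intr=6.2821 cont=10.7988 V=10.7988[hold]; j=3 S=112.3000 intr=0.0000 cont=1.6486 V=1.6486[hold]; j=4 S=152.7940 intr=0.0000 cont=0.0000 V=0.0000[hold]; j=5 S=207.8896 intr=0.0000 cont=0.0000 V=0.0000[hold]; j=6 S=282.8520 intr=0.0000 cont=0.0000 V=0.0000[hold]  S*(6)=60.6634
k=5: j=0 S=52.0072 intr=36.8128 cont=36.1975 V=36.8128[EX]; j=1 S=70.7604 intr=18.0596 cont=19.6160 V=19.6160[hold]; j=2 S=96.2757 intr=0.0000 cont=6.3246 V=6.3246[hold]; j=3 S=130.9915 intr=0.0000 cont=0.8445 V=0.8445[hold]; j=4 S=178.2254 intr=0.0000 cont=0.0000 V=0.0000[hold]; j=5 S=242.4912 intr=0.0000 cont=0.0000 V=0.0000[hold]  S*(5)=52.0072
k=4: j=0 S=60.6634 intr=28.1566 cont=28.2896 V=28.2896[hold]; j=1 S=82.5379 intr=6.2821 cont=13.0897 V=13.0897[hold]; j=2 S=112.3000 intr=0.0000 cont=3.6460 V=3.6460[hold]; j=3 S=152.7940 intr=0.0000 cont=0.4326 V=0.4326[hold]; j=4 S=207.8896 intr=0.0000 cont=0.0000 V=0.0000[hold]  S*(4)=-
k=3: j=0 S=70.7604 intr=18.0596 cont=20.7856 V=20.7856[hold]; j=1 S=96.2757 intr=0.0000 cont=8.4585 V=8.4585[hold]; j=2 S=130.9915 intr=0.0000 cont=2.0758 V=2.0758[hold]; j=3 S=178.2254 intr=0.0000 cont=0.2216 V=0.2216[hold]  S*(3)=-
k=2: j=0 S=82.5379 intr=6.2821 cont=14.7148 V=14.7148[hold]; j=1 S=112.3000 intr=0.0000 cont=5.3311 V=5.3311[hold]; j=2 S=152.7940 intr=0.0000 cont=1.1699 V=1.1699[hold]  S*(2)=-
k=1: j=0 S=96.2757 intr=0.0000 cont=10.1012 V=10.1012[hold]; j=1 S=130.9915 intr=0.0000 cont=3.2935 V=3.2935[hold]  S*(1)=-
k=0: j=0 S=112.3000 intr=0.0000 cont=6.7581 V=6.7581[hold]  S*(0)=-

price = 6.7581
boundary = - - - - - 52.0072 60.6634 70.7604
tree:
6.7581
10.1012 3.2935
14.7148 5.3311 1.1699
20.7856 8.4585 2.0758 0.2216
28.2896 13.0897 3.6460 0.4326 0.0000
36.8128 19.6160 6.3246 0.8445 0.0000 0.0000
44.2338 28.1566 10.7988 1.6486 0.0000 0.0000 0.0000
50.5959 36.8128 18.0596 3.2182 0.0000 0.0000 0.0000 0.0000
56.0502 44.2338 28.1566 6.2821 0.0000 0.0000 0.0000 0.0000 0.0000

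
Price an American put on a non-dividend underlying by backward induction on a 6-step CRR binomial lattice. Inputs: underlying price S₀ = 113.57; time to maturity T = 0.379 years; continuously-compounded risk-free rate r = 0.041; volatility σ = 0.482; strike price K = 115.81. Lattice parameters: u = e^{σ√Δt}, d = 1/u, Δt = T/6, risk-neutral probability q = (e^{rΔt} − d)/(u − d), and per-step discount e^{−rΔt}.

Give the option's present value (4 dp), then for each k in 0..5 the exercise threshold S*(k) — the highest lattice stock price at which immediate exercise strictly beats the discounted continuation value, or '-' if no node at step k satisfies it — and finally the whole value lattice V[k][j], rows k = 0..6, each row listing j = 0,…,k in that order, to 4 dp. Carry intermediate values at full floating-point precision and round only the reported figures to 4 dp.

Δt=0.06317, u=1.12878, d=0.88591, q=0.48043, disc=e^(-rΔt)=0.99741
k=6 terminal: V=max(K-S,0) → 60.9067 45.8548 26.6763 2.2400 0.0000 0.0000 0.0000
k=5: j=0 S=61.9740 intr=53.8360 cont=53.5365 V=53.8360[EX]; j=1 S=78.9644 intr=36.8456 cont=36.5461 V=36.8456[EX]; j=2 S=100.6127 intr=15.1973 cont=14.8978 V=15.1973[EX]; j=3 S=128.1960 intr=0.0000 cont=1.1608 V=1.1608[hold]; j=4 S=163.3414 intr=0.0000 cont=0.0000 V=0.0000[hold]; j=5 S=208.1219 intr=0.0000 cont=0.0000 V=0.0000[hold]  S*(5)=100.6127
k=4: j=0 S=69.9552 intr=45.8548 cont=45.5552 V=45.8548[EX]; j=1 S=89.1337 intr=26.6763 cont=26.3768 V=26.6763[EX]; j=2 S=113.5700 intr=2.2400 cont=8.4319 V=8.4319[hold]; j=3 S=144.7056 intr=0.0000 cont=0.6016 V=0.6016[hold]; j=4 S=184.3771 intr=0.0000 cont=0.0000 V=0.0000[hold]  S*(4)=89.1337
k=3: j=0 S=78.9644 intr=36.8456 cont=36.5461 V=36.8456[EX]; j=1 S=100.6127 intr=15.1973 cont=17.8648 V=17.8648[hold]; j=2 S=128.1960 intr=0.0000 cont=4.6579 V=4.6579[hold]; j=3 S=163.3414 intr=0.0000 cont=0.3118 V=0.3118[hold]  S*(3)=78.9644
k=2: j=0 S=89.1337 intr=26.6763 cont=27.6550 V=27.6550[hold]; j=1 S=113.5700 intr=2.2400 cont=11.4901 V=11.4901[hold]; j=2 S=144.7056 intr=0.0000 cont=2.5632 V=2.5632[hold]  S*(2)=-
k=1: j=0 S=100.6127 intr=15.1973 cont=19.8375 V=19.8375[hold]; j=1 S=128.1960 intr=0.0000 cont=7.1827 V=7.1827[hold]  S*(1)=-
k=0: j=0 S=113.5700 intr=2.2400 cont=13.7222 V=13.7222[hold]  S*(0)=-

price = 13.7222
boundary = - - - 78.9644 89.1337 100.6127
tree:
13.7222
19.8375 7.1827
27.6550 11.4901 2.5632
36.8456 17.8648 4.6579 0.3118
45.8548 26.6763 8.4319 0.6016 0.0000
53.8360 36.8456 15.1973 1.1608 0.0000 0.0000
60.9067 45.8548 26.6763 2.2400 0.0000 0.0000 0.0000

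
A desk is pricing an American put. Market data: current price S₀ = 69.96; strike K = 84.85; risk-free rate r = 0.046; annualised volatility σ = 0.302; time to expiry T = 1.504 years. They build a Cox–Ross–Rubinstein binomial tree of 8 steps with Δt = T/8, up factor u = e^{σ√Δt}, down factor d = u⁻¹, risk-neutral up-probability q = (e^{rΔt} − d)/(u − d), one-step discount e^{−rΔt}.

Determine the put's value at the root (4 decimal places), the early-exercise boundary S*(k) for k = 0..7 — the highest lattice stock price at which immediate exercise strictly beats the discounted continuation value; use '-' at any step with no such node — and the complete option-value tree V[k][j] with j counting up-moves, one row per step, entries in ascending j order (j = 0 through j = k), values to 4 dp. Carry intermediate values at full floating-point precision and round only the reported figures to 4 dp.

Δt=0.18800  u=1.13990  d=0.87727  q=0.50038  discount=0.99139
step 8 (expiry): payoffs max(K−S,0) = 60.3084 52.9611 43.4141 31.0090 14.8900 0.0000 0.0000 0.0000 0.0000
step 7: (k=7,j=0): S=27.9751, (K−S)⁺=56.8749, hold=56.1443 ⇒ V=56.8749 exercise | (k=7,j=1): S=36.3503, (K−S)⁺=48.4997, hold=47.7691 ⇒ V=48.4997 exercise | (k=7,j=2): S=47.2329, (K−S)⁺=37.6171, hold=36.8864 ⇒ V=37.6171 exercise | (k=7,j=3): S=61.3736, (K−S)⁺=23.4764, hold=22.7458 ⇒ V=23.4764 exercise | (k=7,j=4): S=79.7477, (K−S)⁺=5.1023, hold=7.3753 ⇒ V=7.3753 continue | (k=7,j=5): S=103.6226, (K−S)⁺=0.0000, hold=0.0000 ⇒ V=0.0000 continue | (k=7,j=6): S=134.6453, (K−S)⁺=0.0000, hold=0.0000 ⇒ V=0.0000 continue | (k=7,j=7): S=174.9556, (K−S)⁺=0.0000, hold=0.0000 ⇒ V=0.0000 continue  boundary S*=61.3736
step 6: (k=6,j=0): S=31.8889, (K−S)⁺=52.9611, hold=52.2304 ⇒ V=52.9611 exercise | (k=6,j=1): S=41.4359, (K−S)⁺=43.4141, hold=42.6835 ⇒ V=43.4141 exercise | (k=6,j=2): S=53.8410, (K−S)⁺=31.0090, hold=30.2784 ⇒ V=31.0090 exercise | (k=6,j=3): S=69.9600, (K−S)⁺=14.8900, hold=15.2869 ⇒ V=15.2869 continue | (k=6,j=4): S=90.9047, (K−S)⁺=0.0000, hold=3.6531 ⇒ V=3.6531 continue | (k=6,j=5): S=118.1199, (K−S)⁺=0.0000, hold=0.0000 ⇒ V=0.0000 continue | (k=6,j=6): S=153.4827, (K−S)⁺=0.0000, hold=0.0000 ⇒ V=0.0000 continue  boundary S*=53.8410
step 5: (k=5,j=0): S=36.3503, (K−S)⁺=48.4997, hold=47.7691 ⇒ V=48.4997 exercise | (k=5,j=1): S=47.2329, (K−S)⁺=37.6171, hold=36.8864 ⇒ V=37.6171 exercise | (k=5,j=2): S=61.3736, (K−S)⁺=23.4764, hold=22.9427 ⇒ V=23.4764 exercise | (k=5,j=3): S=79.7477, (K−S)⁺=5.1023, hold=9.3841 ⇒ V=9.3841 continue | (k=5,j=4): S=103.6226, (K−S)⁺=0.0000, hold=1.8094 ⇒ V=1.8094 continue | (k=5,j=5): S=134.6453, (K−S)⁺=0.0000, hold=0.0000 ⇒ V=0.0000 continue  boundary S*=61.3736
step 4: (k=4,j=0): S=41.4359, (K−S)⁺=43.4141, hold=42.6835 ⇒ V=43.4141 exercise | (k=4,j=1): S=53.8410, (K−S)⁺=31.0090, hold=30.2784 ⇒ V=31.0090 exercise | (k=4,j=2): S=69.9600, (K−S)⁺=14.8900, hold=16.2834 ⇒ V=16.2834 continue | (k=4,j=3): S=90.9047, (K−S)⁺=0.0000, hold=5.5457 ⇒ V=5.5457 continue | (k=4,j=4): S=118.1199, (K−S)⁺=0.0000, hold=0.8962 ⇒ V=0.8962 continue  boundary S*=53.8410
step 3: (k=3,j=0): S=47.2329, (K−S)⁺=37.6171, hold=36.8864 ⇒ V=37.6171 exercise | (k=3,j=1): S=61.3736, (K−S)⁺=23.4764, hold=23.4370 ⇒ V=23.4764 exercise | (k=3,j=2): S=79.7477, (K−S)⁺=5.1023, hold=10.8165 ⇒ V=10.8165 continue | (k=3,j=3): S=103.6226, (K−S)⁺=0.0000, hold=3.1915 ⇒ V=3.1915 continue  boundary S*=61.3736
step 2: (k=2,j=0): S=53.8410, (K−S)⁺=31.0090, hold=30.2784 ⇒ V=31.0090 exercise | (k=2,j=1): S=69.9600, (K−S)⁺=14.8900, hold=16.9940 ⇒ V=16.9940 continue | (k=2,j=2): S=90.9047, (K−S)⁺=0.0000, hold=6.9408 ⇒ V=6.9408 continue  boundary S*=53.8410
step 1: (k=1,j=0): S=61.3736, (K−S)⁺=23.4764, hold=23.7896 ⇒ V=23.7896 continue | (k=1,j=1): S=79.7477, (K−S)⁺=5.1023, hold=11.8606 ⇒ V=11.8606 continue  boundary S*=-
step 0: (k=0,j=0): S=69.9600, (K−S)⁺=14.8900, hold=17.6671 ⇒ V=17.6671 continue  boundary S*=-

price = 17.6671
boundary = - - 53.8410 61.3736 53.8410 61.3736 53.8410 61.3736
tree:
17.6671
23.7896 11.8606
31.0090 16.9940 6.9408
37.6171 23.4764 10.8165 3.1915
43.4141 31.0090 16.2834 5.5457 0.8962
48.4997 37.6171 23.4764 9.3841 1.8094 0.0000
52.9611 43.4141 31.0090 15.2869 3.6531 0.0000 0.0000
56.8749 48.4997 37.6171 23.4764 7.3753 0.0000 0.0000 0.0000
60.3084 52.9611 43.4141 31.0090 14.8900 0.0000 0.0000 0.0000 0.0000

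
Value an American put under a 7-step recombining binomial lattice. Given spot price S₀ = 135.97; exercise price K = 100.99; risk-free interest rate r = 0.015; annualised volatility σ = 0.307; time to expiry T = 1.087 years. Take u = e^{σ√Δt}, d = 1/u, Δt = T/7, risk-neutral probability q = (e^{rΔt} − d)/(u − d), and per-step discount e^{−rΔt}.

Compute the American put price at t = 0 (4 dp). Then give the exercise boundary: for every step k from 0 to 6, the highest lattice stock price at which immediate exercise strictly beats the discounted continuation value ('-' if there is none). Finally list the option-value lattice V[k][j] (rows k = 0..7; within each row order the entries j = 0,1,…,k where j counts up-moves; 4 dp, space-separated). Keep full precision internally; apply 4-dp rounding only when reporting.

price = 3.3940
boundary = - - - - - 74.2581 83.8077
tree:
3.3940
5.4035 1.2283
8.4313 2.1420 0.2421
12.8306 3.6949 0.4661 0.0000
18.9134 6.2878 0.8973 0.0000 0.0000
26.7319 10.5152 1.7277 0.0000 0.0000 0.0000
35.1933 17.1823 3.3265 0.0000 0.0000 0.0000 0.0000
42.6905 26.7319 6.4047 0.0000 0.0000 0.0000 0.0000 0.0000

Δt=0.15529, u=1.12860, d=0.88605, q=0.47941, disc=e^(-rΔt)=0.99767
k=7 terminal: V=max(K-S,0) → 42.6905 26.7319 6.4047 0.0000 0.0000 0.0000 0.0000 0.0000
k=6: j=0 S=65.7967 intr=35.1933 cont=34.9583 V=35.1933[EX]; j=1 S=83.8077 intr=17.1823 cont=16.9473 V=17.1823[EX]; j=2 S=106.7489 intr=0.0000 cont=3.3265 V=3.3265[hold]; j=3 S=135.9700 intr=0.0000 cont=0.0000 V=0.0000[hold]; j=4 S=173.1900 intr=0.0000 cont=0.0000 V=0.0000[hold]; j=5 S=220.5984 intr=0.0000 cont=0.0000 V=0.0000[hold]; j=6 S=280.9842 intr=0.0000 cont=0.0000 V=0.0000[hold]  S*(6)=83.8077
k=5: j=0 S=74.2581 intr=26.7319 cont=26.4969 V=26.7319[EX]; j=1 S=94.5853 intr=6.4047 cont=10.5152 V=10.5152[hold]; j=2 S=120.4768 intr=0.0000 cont=1.7277 V=1.7277[hold]; j=3 S=153.4557 intr=0.0000 cont=0.0000 V=0.0000[hold]; j=4 S=195.4621 intr=0.0000 cont=0.0000 V=0.0000[hold]; j=5 S=248.9672 intr=0.0000 cont=0.0000 V=0.0000[hold]  S*(5)=74.2581
k=4: j=0 S=83.8077 intr=17.1823 cont=18.9134 V=18.9134[hold]; j=1 S=106.7489 intr=0.0000 cont=6.2878 V=6.2878[hold]; j=2 S=135.9700 intr=0.0000 cont=0.8973 V=0.8973[hold]; j=3 S=173.1900 intr=0.0000 cont=0.0000 V=0.0000[hold]; j=4 S=220.5984 intr=0.0000 cont=0.0000 V=0.0000[hold]  S*(4)=-
k=3: j=0 S=94.5853 intr=6.4047 cont=12.8306 V=12.8306[hold]; j=1 S=120.4768 intr=0.0000 cont=3.6949 V=3.6949[hold]; j=2 S=153.4557 intr=0.0000 cont=0.4661 V=0.4661[hold]; j=3 S=195.4621 intr=0.0000 cont=0.0000 V=0.0000[hold]  S*(3)=-
k=2: j=0 S=106.7489 intr=0.0000 cont=8.4313 V=8.4313[hold]; j=1 S=135.9700 intr=0.0000 cont=2.1420 V=2.1420[hold]; j=2 S=173.1900 intr=0.0000 cont=0.2421 V=0.2421[hold]  S*(2)=-
k=1: j=0 S=120.4768 intr=0.0000 cont=5.4035 V=5.4035[hold]; j=1 S=153.4557 intr=0.0000 cont=1.2283 V=1.2283[hold]  S*(1)=-
k=0: j=0 S=135.9700 intr=0.0000 cont=3.3940 V=3.3940[hold]  S*(0)=-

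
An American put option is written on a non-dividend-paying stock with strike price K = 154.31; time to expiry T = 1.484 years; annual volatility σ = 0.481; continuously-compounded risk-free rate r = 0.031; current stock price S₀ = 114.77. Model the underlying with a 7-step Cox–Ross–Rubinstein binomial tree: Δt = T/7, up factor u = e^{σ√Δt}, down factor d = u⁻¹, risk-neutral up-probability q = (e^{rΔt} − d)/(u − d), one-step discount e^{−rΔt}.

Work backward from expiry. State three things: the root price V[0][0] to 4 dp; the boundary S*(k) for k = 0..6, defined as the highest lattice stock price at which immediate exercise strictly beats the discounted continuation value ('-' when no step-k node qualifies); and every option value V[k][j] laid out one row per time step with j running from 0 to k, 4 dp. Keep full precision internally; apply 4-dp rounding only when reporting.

Δt=0.21200  u=1.24791  d=0.80134  q=0.45962  discount=0.99345
step 7 (expiry): payoffs max(K−S,0) = 129.9572 116.3860 95.2518 62.3401 11.0875 0.0000 0.0000 0.0000
step 6: (k=6,j=0): S=30.3901, (K−S)⁺=123.9199, hold=122.9091 ⇒ V=123.9199 exercise | (k=6,j=1): S=47.3257, (K−S)⁺=106.9843, hold=105.9735 ⇒ V=106.9843 exercise | (k=6,j=2): S=73.6992, (K−S)⁺=80.6108, hold=79.6000 ⇒ V=80.6108 exercise | (k=6,j=3): S=114.7700, (K−S)⁺=39.5400, hold=38.5292 ⇒ V=39.5400 exercise | (k=6,j=4): S=178.7286, (K−S)⁺=0.0000, hold=5.9522 ⇒ V=5.9522 continue | (k=6,j=5): S=278.3297, (K−S)⁺=0.0000, hold=0.0000 ⇒ V=0.0000 continue | (k=6,j=6): S=433.4361, (K−S)⁺=0.0000, hold=0.0000 ⇒ V=0.0000 continue  boundary S*=114.7700
step 5: (k=5,j=0): S=37.9240, (K−S)⁺=116.3860, hold=115.3752 ⇒ V=116.3860 exercise | (k=5,j=1): S=59.0582, (K−S)⁺=95.2518, hold=94.2410 ⇒ V=95.2518 exercise | (k=5,j=2): S=91.9699, (K−S)⁺=62.3401, hold=61.3293 ⇒ V=62.3401 exercise | (k=5,j=3): S=143.2225, (K−S)⁺=11.0875, hold=23.9444 ⇒ V=23.9444 continue | (k=5,j=4): S=223.0369, (K−S)⁺=0.0000, hold=3.1954 ⇒ V=3.1954 continue | (k=5,j=5): S=347.3300, (K−S)⁺=0.0000, hold=0.0000 ⇒ V=0.0000 continue  boundary S*=91.9699
step 4: (k=4,j=0): S=47.3257, (K−S)⁺=106.9843, hold=105.9735 ⇒ V=106.9843 exercise | (k=4,j=1): S=73.6992, (K−S)⁺=80.6108, hold=79.6000 ⇒ V=80.6108 exercise | (k=4,j=2): S=114.7700, (K−S)⁺=39.5400, hold=44.3998 ⇒ V=44.3998 continue | (k=4,j=3): S=178.7286, (K−S)⁺=0.0000, hold=14.3133 ⇒ V=14.3133 continue | (k=4,j=4): S=278.3297, (K−S)⁺=0.0000, hold=1.7154 ⇒ V=1.7154 continue  boundary S*=73.6992
step 3: (k=3,j=0): S=59.0582, (K−S)⁺=95.2518, hold=94.2410 ⇒ V=95.2518 exercise | (k=3,j=1): S=91.9699, (K−S)⁺=62.3401, hold=63.5484 ⇒ V=63.5484 continue | (k=3,j=2): S=143.2225, (K−S)⁺=11.0875, hold=30.3711 ⇒ V=30.3711 continue | (k=3,j=3): S=223.0369, (K−S)⁺=0.0000, hold=8.4672 ⇒ V=8.4672 continue  boundary S*=59.0582
step 2: (k=2,j=0): S=73.6992, (K−S)⁺=80.6108, hold=80.1517 ⇒ V=80.6108 exercise | (k=2,j=1): S=114.7700, (K−S)⁺=39.5400, hold=47.9829 ⇒ V=47.9829 continue | (k=2,j=2): S=178.7286, (K−S)⁺=0.0000, hold=20.1705 ⇒ V=20.1705 continue  boundary S*=73.6992
step 1: (k=1,j=0): S=91.9699, (K−S)⁺=62.3401, hold=65.1845 ⇒ V=65.1845 continue | (k=1,j=1): S=143.2225, (K−S)⁺=11.0875, hold=34.9691 ⇒ V=34.9691 continue  boundary S*=-
step 0: (k=0,j=0): S=114.7700, (K−S)⁺=39.5400, hold=50.9608 ⇒ V=50.9608 continue  boundary S*=-

price = 50.9608
boundary = - - 73.6992 59.0582 73.6992 91.9699 114.7700
tree:
50.9608
65.1845 34.9691
80.6108 47.9829 20.1705
95.2518 63.5484 30.3711 8.4672
106.9843 80.6108 44.3998 14.3133 1.7154
116.3860 95.2518 62.3401 23.9444 3.1954 0.0000
123.9199 106.9843 80.6108 39.5400 5.9522 0.0000 0.0000
129.9572 116.3860 95.2518 62.3401 11.0875 0.0000 0.0000 0.0000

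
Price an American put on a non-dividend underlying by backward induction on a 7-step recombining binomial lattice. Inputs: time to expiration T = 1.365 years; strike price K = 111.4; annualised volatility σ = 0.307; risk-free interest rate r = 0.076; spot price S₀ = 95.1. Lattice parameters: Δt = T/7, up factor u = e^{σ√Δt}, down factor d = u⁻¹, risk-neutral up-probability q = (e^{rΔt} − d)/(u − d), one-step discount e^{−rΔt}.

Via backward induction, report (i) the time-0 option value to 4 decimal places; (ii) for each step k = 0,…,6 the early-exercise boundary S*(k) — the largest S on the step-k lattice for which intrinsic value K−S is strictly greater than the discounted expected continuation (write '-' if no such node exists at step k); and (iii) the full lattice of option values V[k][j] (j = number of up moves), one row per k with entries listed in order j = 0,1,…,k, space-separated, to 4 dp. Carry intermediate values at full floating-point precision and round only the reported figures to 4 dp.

Δt=0.19500  u=1.14519  d=0.87322  q=0.52106  discount=0.98529
step 7 (expiry): payoffs max(K−S,0) = 74.5831 63.1164 48.0784 28.3568 2.4928 0.0000 0.0000 0.0000
step 6: (k=6,j=0): S=42.1622, (K−S)⁺=69.2378, hold=67.5990 ⇒ V=69.2378 exercise | (k=6,j=1): S=55.2937, (K−S)⁺=56.1063, hold=54.4675 ⇒ V=56.1063 exercise | (k=6,j=2): S=72.5150, (K−S)⁺=38.8850, hold=37.2462 ⇒ V=38.8850 exercise | (k=6,j=3): S=95.1000, (K−S)⁺=16.3000, hold=14.6612 ⇒ V=16.3000 exercise | (k=6,j=4): S=124.7191, (K−S)⁺=0.0000, hold=1.1763 ⇒ V=1.1763 continue | (k=6,j=5): S=163.5631, (K−S)⁺=0.0000, hold=0.0000 ⇒ V=0.0000 continue | (k=6,j=6): S=214.5052, (K−S)⁺=0.0000, hold=0.0000 ⇒ V=0.0000 continue  boundary S*=95.1000
step 5: (k=5,j=0): S=48.2836, (K−S)⁺=63.1164, hold=61.4777 ⇒ V=63.1164 exercise | (k=5,j=1): S=63.3216, (K−S)⁺=48.0784, hold=46.4396 ⇒ V=48.0784 exercise | (k=5,j=2): S=83.0432, (K−S)⁺=28.3568, hold=26.7180 ⇒ V=28.3568 exercise | (k=5,j=3): S=108.9072, (K−S)⁺=2.4928, hold=8.2958 ⇒ V=8.2958 continue | (k=5,j=4): S=142.8266, (K−S)⁺=0.0000, hold=0.5551 ⇒ V=0.5551 continue | (k=5,j=5): S=187.3103, (K−S)⁺=0.0000, hold=0.0000 ⇒ V=0.0000 continue  boundary S*=83.0432
step 4: (k=4,j=0): S=55.2937, (K−S)⁺=56.1063, hold=54.4675 ⇒ V=56.1063 exercise | (k=4,j=1): S=72.5150, (K−S)⁺=38.8850, hold=37.2462 ⇒ V=38.8850 exercise | (k=4,j=2): S=95.1000, (K−S)⁺=16.3000, hold=17.6405 ⇒ V=17.6405 continue | (k=4,j=3): S=124.7191, (K−S)⁺=0.0000, hold=4.1998 ⇒ V=4.1998 continue | (k=4,j=4): S=163.5631, (K−S)⁺=0.0000, hold=0.2620 ⇒ V=0.2620 continue  boundary S*=72.5150
step 3: (k=3,j=0): S=63.3216, (K−S)⁺=48.0784, hold=46.4396 ⇒ V=48.0784 exercise | (k=3,j=1): S=83.0432, (K−S)⁺=28.3568, hold=27.4062 ⇒ V=28.3568 exercise | (k=3,j=2): S=108.9072, (K−S)⁺=2.4928, hold=10.4806 ⇒ V=10.4806 continue | (k=3,j=3): S=142.8266, (K−S)⁺=0.0000, hold=2.1163 ⇒ V=2.1163 continue  boundary S*=83.0432
step 2: (k=2,j=0): S=72.5150, (K−S)⁺=38.8850, hold=37.2462 ⇒ V=38.8850 exercise | (k=2,j=1): S=95.1000, (K−S)⁺=16.3000, hold=18.7621 ⇒ V=18.7621 continue | (k=2,j=2): S=124.7191, (K−S)⁺=0.0000, hold=6.0323 ⇒ V=6.0323 continue  boundary S*=72.5150
step 1: (k=1,j=0): S=83.0432, (K−S)⁺=28.3568, hold=27.9820 ⇒ V=28.3568 exercise | (k=1,j=1): S=108.9072, (K−S)⁺=2.4928, hold=11.9507 ⇒ V=11.9507 continue  boundary S*=83.0432
step 0: (k=0,j=0): S=95.1000, (K−S)⁺=16.3000, hold=19.5169 ⇒ V=19.5169 continue  boundary S*=-

price = 19.5169
boundary = - 83.0432 72.5150 83.0432 72.5150 83.0432 95.1000
tree:
19.5169
28.3568 11.9507
38.8850 18.7621 6.0323
48.0784 28.3568 10.4806 2.1163
56.1063 38.8850 17.6405 4.1998 0.2620
63.1164 48.0784 28.3568 8.2958 0.5551 0.0000
69.2378 56.1063 38.8850 16.3000 1.1763 0.0000 0.0000
74.5831 63.1164 48.0784 28.3568 2.4928 0.0000 0.0000 0.0000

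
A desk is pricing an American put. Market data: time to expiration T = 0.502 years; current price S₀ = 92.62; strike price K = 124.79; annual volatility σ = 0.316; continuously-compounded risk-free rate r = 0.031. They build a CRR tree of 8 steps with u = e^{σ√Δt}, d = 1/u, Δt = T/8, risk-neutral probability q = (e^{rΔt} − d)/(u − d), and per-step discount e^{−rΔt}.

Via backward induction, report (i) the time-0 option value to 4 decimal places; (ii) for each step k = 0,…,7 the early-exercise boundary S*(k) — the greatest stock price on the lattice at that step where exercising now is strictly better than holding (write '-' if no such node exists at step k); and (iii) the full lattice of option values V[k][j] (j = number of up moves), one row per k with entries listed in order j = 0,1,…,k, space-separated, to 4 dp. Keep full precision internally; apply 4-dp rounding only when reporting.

price = 32.3473
boundary = - 85.5711 92.6200 85.5711 92.6200 100.2496 92.6200 100.2496
tree:
32.3473
39.2189 25.3944
45.7314 32.1700 18.5131
51.7482 39.2189 24.9177 11.9869
57.3071 45.7314 32.1700 17.5432 6.3089
62.4430 51.7482 39.2189 24.5404 10.4024 2.1158
67.1880 57.3071 45.7314 32.1700 16.4837 4.1772 0.0000
71.5718 62.4430 51.7482 39.2189 24.5404 8.2471 0.0000 0.0000
75.6220 67.1880 57.3071 45.7314 32.1700 16.2823 0.0000 0.0000 0.0000

Δt=0.06275  u=1.08238  d=0.92389  q=0.49251  discount=0.99806
step 8 (expiry): payoffs max(K−S,0) = 75.6220 67.1880 57.3071 45.7314 32.1700 16.2823 0.0000 0.0000 0.0000
step 7: (k=7,j=0): S=53.2182, (K−S)⁺=71.5718, hold=71.3293 ⇒ V=71.5718 exercise | (k=7,j=1): S=62.3470, (K−S)⁺=62.4430, hold=62.2005 ⇒ V=62.4430 exercise | (k=7,j=2): S=73.0418, (K−S)⁺=51.7482, hold=51.5057 ⇒ V=51.7482 exercise | (k=7,j=3): S=85.5711, (K−S)⁺=39.2189, hold=38.9764 ⇒ V=39.2189 exercise | (k=7,j=4): S=100.2496, (K−S)⁺=24.5404, hold=24.2979 ⇒ V=24.5404 exercise | (k=7,j=5): S=117.4460, (K−S)⁺=7.3440, hold=8.2471 ⇒ V=8.2471 continue | (k=7,j=6): S=137.5922, (K−S)⁺=0.0000, hold=0.0000 ⇒ V=0.0000 continue | (k=7,j=7): S=161.1942, (K−S)⁺=0.0000, hold=0.0000 ⇒ V=0.0000 continue  boundary S*=100.2496
step 6: (k=6,j=0): S=57.6020, (K−S)⁺=67.1880, hold=66.9454 ⇒ V=67.1880 exercise | (k=6,j=1): S=67.4829, (K−S)⁺=57.3071, hold=57.0646 ⇒ V=57.3071 exercise | (k=6,j=2): S=79.0586, (K−S)⁺=45.7314, hold=45.4889 ⇒ V=45.7314 exercise | (k=6,j=3): S=92.6200, (K−S)⁺=32.1700, hold=31.9275 ⇒ V=32.1700 exercise | (k=6,j=4): S=108.5077, (K−S)⁺=16.2823, hold=16.4837 ⇒ V=16.4837 continue | (k=6,j=5): S=127.1206, (K−S)⁺=0.0000, hold=4.1772 ⇒ V=4.1772 continue | (k=6,j=6): S=148.9264, (K−S)⁺=0.0000, hold=0.0000 ⇒ V=0.0000 continue  boundary S*=92.6200
step 5: (k=5,j=0): S=62.3470, (K−S)⁺=62.4430, hold=62.2005 ⇒ V=62.4430 exercise | (k=5,j=1): S=73.0418, (K−S)⁺=51.7482, hold=51.5057 ⇒ V=51.7482 exercise | (k=5,j=2): S=85.5711, (K−S)⁺=39.2189, hold=38.9764 ⇒ V=39.2189 exercise | (k=5,j=3): S=100.2496, (K−S)⁺=24.5404, hold=24.3969 ⇒ V=24.5404 exercise | (k=5,j=4): S=117.4460, (K−S)⁺=7.3440, hold=10.4024 ⇒ V=10.4024 continue | (k=5,j=5): S=137.5922, (K−S)⁺=0.0000, hold=2.1158 ⇒ V=2.1158 continue  boundary S*=100.2496
step 4: (k=4,j=0): S=67.4829, (K−S)⁺=57.3071, hold=57.0646 ⇒ V=57.3071 exercise | (k=4,j=1): S=79.0586, (K−S)⁺=45.7314, hold=45.4889 ⇒ V=45.7314 exercise | (k=4,j=2): S=92.6200, (K−S)⁺=32.1700, hold=31.9275 ⇒ V=32.1700 exercise | (k=4,j=3): S=108.5077, (K−S)⁺=16.2823, hold=17.5432 ⇒ V=17.5432 continue | (k=4,j=4): S=127.1206, (K−S)⁺=0.0000, hold=6.3089 ⇒ V=6.3089 continue  boundary S*=92.6200
step 3: (k=3,j=0): S=73.0418, (K−S)⁺=51.7482, hold=51.5057 ⇒ V=51.7482 exercise | (k=3,j=1): S=85.5711, (K−S)⁺=39.2189, hold=38.9764 ⇒ V=39.2189 exercise | (k=3,j=2): S=100.2496, (K−S)⁺=24.5404, hold=24.9177 ⇒ V=24.9177 continue | (k=3,j=3): S=117.4460, (K−S)⁺=7.3440, hold=11.9869 ⇒ V=11.9869 continue  boundary S*=85.5711
step 2: (k=2,j=0): S=79.0586, (K−S)⁺=45.7314, hold=45.4889 ⇒ V=45.7314 exercise | (k=2,j=1): S=92.6200, (K−S)⁺=32.1700, hold=32.1129 ⇒ V=32.1700 exercise | (k=2,j=2): S=108.5077, (K−S)⁺=16.2823, hold=18.5131 ⇒ V=18.5131 continue  boundary S*=92.6200
step 1: (k=1,j=0): S=85.5711, (K−S)⁺=39.2189, hold=38.9764 ⇒ V=39.2189 exercise | (k=1,j=1): S=100.2496, (K−S)⁺=24.5404, hold=25.3944 ⇒ V=25.3944 continue  boundary S*=85.5711
step 0: (k=0,j=0): S=92.6200, (K−S)⁺=32.1700, hold=32.3473 ⇒ V=32.3473 continue  boundary S*=-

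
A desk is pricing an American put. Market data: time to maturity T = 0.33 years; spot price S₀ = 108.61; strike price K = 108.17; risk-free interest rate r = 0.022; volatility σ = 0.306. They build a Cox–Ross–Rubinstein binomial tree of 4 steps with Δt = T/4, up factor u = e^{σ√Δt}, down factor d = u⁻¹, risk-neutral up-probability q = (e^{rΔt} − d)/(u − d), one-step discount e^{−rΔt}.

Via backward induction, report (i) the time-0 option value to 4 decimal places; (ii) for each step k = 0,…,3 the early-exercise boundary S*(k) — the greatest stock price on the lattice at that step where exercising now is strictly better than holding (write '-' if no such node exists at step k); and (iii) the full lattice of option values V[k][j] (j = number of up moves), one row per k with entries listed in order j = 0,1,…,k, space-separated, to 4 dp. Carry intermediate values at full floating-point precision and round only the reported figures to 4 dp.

price = 6.6684
boundary = - - 91.1020 83.4367
tree:
6.6684
10.8869 2.2736
17.0680 4.4517 0.0000
24.7333 8.7168 0.0000 0.0000
31.7537 17.0680 0.0000 0.0000 0.0000

Δt=0.08250  u=1.09187  d=0.91586  q=0.48836  discount=0.99819
step 4 (expiry): payoffs max(K−S,0) = 31.7537 17.0680 0.0000 0.0000 0.0000
step 3: (k=3,j=0): S=83.4367, (K−S)⁺=24.7333, hold=24.5372 ⇒ V=24.7333 exercise | (k=3,j=1): S=99.4716, (K−S)⁺=8.6984, hold=8.7168 ⇒ V=8.7168 continue | (k=3,j=2): S=118.5880, (K−S)⁺=0.0000, hold=0.0000 ⇒ V=0.0000 continue | (k=3,j=3): S=141.3782, (K−S)⁺=0.0000, hold=0.0000 ⇒ V=0.0000 continue  boundary S*=83.4367
step 2: (k=2,j=0): S=91.1020, (K−S)⁺=17.0680, hold=16.8808 ⇒ V=17.0680 exercise | (k=2,j=1): S=108.6100, (K−S)⁺=0.0000, hold=4.4517 ⇒ V=4.4517 continue | (k=2,j=2): S=129.4827, (K−S)⁺=0.0000, hold=0.0000 ⇒ V=0.0000 continue  boundary S*=91.1020
step 1: (k=1,j=0): S=99.4716, (K−S)⁺=8.6984, hold=10.8869 ⇒ V=10.8869 continue | (k=1,j=1): S=118.5880, (K−S)⁺=0.0000, hold=2.2736 ⇒ V=2.2736 continue  boundary S*=-
step 0: (k=0,j=0): S=108.6100, (K−S)⁺=0.0000, hold=6.6684 ⇒ V=6.6684 continue  boundary S*=-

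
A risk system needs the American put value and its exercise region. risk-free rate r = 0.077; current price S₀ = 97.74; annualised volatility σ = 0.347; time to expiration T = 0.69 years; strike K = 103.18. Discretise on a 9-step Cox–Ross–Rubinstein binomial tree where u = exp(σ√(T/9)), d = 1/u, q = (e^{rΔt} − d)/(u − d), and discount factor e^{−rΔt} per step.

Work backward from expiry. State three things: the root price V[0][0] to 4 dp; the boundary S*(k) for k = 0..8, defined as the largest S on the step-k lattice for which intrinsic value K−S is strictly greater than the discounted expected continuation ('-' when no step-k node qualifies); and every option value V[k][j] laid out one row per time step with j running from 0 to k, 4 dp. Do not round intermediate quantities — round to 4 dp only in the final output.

params: Δt=0.07667 u=1.10085 d=0.90839 q=0.50676 e^(-rΔt)=0.99411
t_9 payoffs: 62.0149 53.2935 42.7243 29.9159 14.3938 0.0000 0.0000 0.0000 0.0000 0.0000
t_8: node(8,0) S=45.3165 payoff=57.8635 vs cont=57.2562 → 57.8635 [stop]  node(8,1) S=54.9175 payoff=48.2625 vs cont=47.6552 → 48.2625 [stop]  node(8,2) S=66.5525 payoff=36.6275 vs cont=36.0202 → 36.6275 [stop]  node(8,3) S=80.6526 payoff=22.5274 vs cont=21.9201 → 22.5274 [stop]  node(8,4) S=97.7400 payoff=5.4400 vs cont=7.0578 → 7.0578 [wait]  node(8,5) S=118.4476 payoff=0.0000 vs cont=0.0000 → 0.0000 [wait]  node(8,6) S=143.5424 payoff=0.0000 vs cont=0.0000 → 0.0000 [wait]  node(8,7) S=173.9539 payoff=0.0000 vs cont=0.0000 → 0.0000 [wait]  node(8,8) S=210.8086 payoff=0.0000 vs cont=0.0000 → 0.0000 [wait]  ⇒ S*(8)=80.6526
t_7: node(7,0) S=49.8865 payoff=53.2935 vs cont=52.6861 → 53.2935 [stop]  node(7,1) S=60.4557 payoff=42.7243 vs cont=42.1170 → 42.7243 [stop]  node(7,2) S=73.2641 payoff=29.9159 vs cont=29.3086 → 29.9159 [stop]  node(7,3) S=88.7862 payoff=14.3938 vs cont=14.6015 → 14.6015 [wait]  node(7,4) S=107.5968 payoff=0.0000 vs cont=3.4607 → 3.4607 [wait]  node(7,5) S=130.3927 payoff=0.0000 vs cont=0.0000 → 0.0000 [wait]  node(7,6) S=158.0183 payoff=0.0000 vs cont=0.0000 → 0.0000 [wait]  node(7,7) S=191.4967 payoff=0.0000 vs cont=0.0000 → 0.0000 [wait]  ⇒ S*(7)=73.2641
t_6: node(6,0) S=54.9175 payoff=48.2625 vs cont=47.6552 → 48.2625 [stop]  node(6,1) S=66.5525 payoff=36.6275 vs cont=36.0202 → 36.6275 [stop]  node(6,2) S=80.6526 payoff=22.5274 vs cont=22.0247 → 22.5274 [stop]  node(6,3) S=97.7400 payoff=5.4400 vs cont=8.9030 → 8.9030 [wait]  node(6,4) S=118.4476 payoff=0.0000 vs cont=1.6969 → 1.6969 [wait]  node(6,5) S=143.5424 payoff=0.0000 vs cont=0.0000 → 0.0000 [wait]  node(6,6) S=173.9539 payoff=0.0000 vs cont=0.0000 → 0.0000 [wait]  ⇒ S*(6)=80.6526
t_5: node(5,0) S=60.4557 payoff=42.7243 vs cont=42.1170 → 42.7243 [stop]  node(5,1) S=73.2641 payoff=29.9159 vs cont=29.3086 → 29.9159 [stop]  node(5,2) S=88.7862 payoff=14.3938 vs cont=15.5311 → 15.5311 [wait]  node(5,3) S=107.5968 payoff=0.0000 vs cont=5.2203 → 5.2203 [wait]  node(5,4) S=130.3927 payoff=0.0000 vs cont=0.8320 → 0.8320 [wait]  node(5,5) S=158.0183 payoff=0.0000 vs cont=0.0000 → 0.0000 [wait]  ⇒ S*(5)=73.2641
t_4: node(4,0) S=66.5525 payoff=36.6275 vs cont=36.0202 → 36.6275 [stop]  node(4,1) S=80.6526 payoff=22.5274 vs cont=22.4930 → 22.5274 [stop]  node(4,2) S=97.7400 payoff=5.4400 vs cont=10.2453 → 10.2453 [wait]  node(4,3) S=118.4476 payoff=0.0000 vs cont=2.9789 → 2.9789 [wait]  node(4,4) S=143.5424 payoff=0.0000 vs cont=0.4080 → 0.4080 [wait]  ⇒ S*(4)=80.6526
t_3: node(3,0) S=73.2641 payoff=29.9159 vs cont=29.3086 → 29.9159 [stop]  node(3,1) S=88.7862 payoff=14.3938 vs cont=16.2073 → 16.2073 [wait]  node(3,2) S=107.5968 payoff=0.0000 vs cont=6.5243 → 6.5243 [wait]  node(3,3) S=130.3927 payoff=0.0000 vs cont=1.6662 → 1.6662 [wait]  ⇒ S*(3)=73.2641
t_2: node(2,0) S=80.6526 payoff=22.5274 vs cont=22.8337 → 22.8337 [wait]  node(2,1) S=97.7400 payoff=5.4400 vs cont=11.2338 → 11.2338 [wait]  node(2,2) S=118.4476 payoff=0.0000 vs cont=4.0385 → 4.0385 [wait]  ⇒ S*(2)=-
t_1: node(1,0) S=88.7862 payoff=14.3938 vs cont=16.8555 → 16.8555 [wait]  node(1,1) S=107.5968 payoff=0.0000 vs cont=7.5428 → 7.5428 [wait]  ⇒ S*(1)=-
t_0: node(0,0) S=97.7400 payoff=5.4400 vs cont=12.0648 → 12.0648 [wait]  ⇒ S*(0)=-

price = 12.0648
boundary = - - - 73.2641 80.6526 73.2641 80.6526 73.2641 80.6526
tree:
12.0648
16.8555 7.5428
22.8337 11.2338 4.0385
29.9159 16.2073 6.5243 1.6662
36.6275 22.5274 10.2453 2.9789 0.4080
42.7243 29.9159 15.5311 5.2203 0.8320 0.0000
48.2625 36.6275 22.5274 8.9030 1.6969 0.0000 0.0000
53.2935 42.7243 29.9159 14.6015 3.4607 0.0000 0.0000 0.0000
57.8635 48.2625 36.6275 22.5274 7.0578 0.0000 0.0000 0.0000 0.0000
62.0149 53.2935 42.7243 29.9159 14.3938 0.0000 0.0000 0.0000 0.0000 0.0000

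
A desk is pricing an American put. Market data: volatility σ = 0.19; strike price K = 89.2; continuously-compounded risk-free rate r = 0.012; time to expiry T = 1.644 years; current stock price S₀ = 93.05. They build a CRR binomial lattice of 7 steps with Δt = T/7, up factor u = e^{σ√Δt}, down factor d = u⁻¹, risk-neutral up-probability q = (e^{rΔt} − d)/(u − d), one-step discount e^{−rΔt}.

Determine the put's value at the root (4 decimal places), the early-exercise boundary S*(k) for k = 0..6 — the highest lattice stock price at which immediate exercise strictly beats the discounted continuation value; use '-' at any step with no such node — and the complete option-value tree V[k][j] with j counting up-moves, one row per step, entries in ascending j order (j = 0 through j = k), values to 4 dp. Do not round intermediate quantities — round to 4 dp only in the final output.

Δt=0.23486, u=1.09645, d=0.91203, q=0.49230, disc=e^(-rΔt)=0.99719
k=7 terminal: V=max(K-S,0) → 40.3580 30.4819 18.6090 4.3352 0.0000 0.0000 0.0000 0.0000
k=6: j=0 S=53.5529 intr=35.6471 cont=35.3961 V=35.6471[EX]; j=1 S=64.3814 intr=24.8186 cont=24.5675 V=24.8186[EX]; j=2 S=77.3996 intr=11.8004 cont=11.5494 V=11.8004[EX]; j=3 S=93.0500 intr=0.0000 cont=2.1948 V=2.1948[hold]; j=4 S=111.8650 intr=0.0000 cont=0.0000 V=0.0000[hold]; j=5 S=134.4845 intr=0.0000 cont=0.0000 V=0.0000[hold]; j=6 S=161.6776 intr=0.0000 cont=0.0000 V=0.0000[hold]  S*(6)=77.3996
k=5: j=0 S=58.7181 intr=30.4819 cont=30.2309 V=30.4819[EX]; j=1 S=70.5910 intr=18.6090 cont=18.3579 V=18.6090[EX]; j=2 S=84.8648 intr=4.3352 cont=7.0517 V=7.0517[hold]; j=3 S=102.0247 intr=0.0000 cont=1.1112 V=1.1112[hold]; j=4 S=122.6544 intr=0.0000 cont=0.0000 V=0.0000[hold]; j=5 S=147.4555 intr=0.0000 cont=0.0000 V=0.0000[hold]  S*(5)=70.5910
k=4: j=0 S=64.3814 intr=24.8186 cont=24.5675 V=24.8186[EX]; j=1 S=77.3996 intr=11.8004 cont=12.8829 V=12.8829[hold]; j=2 S=93.0500 intr=0.0000 cont=4.1155 V=4.1155[hold]; j=3 S=111.8650 intr=0.0000 cont=0.5625 V=0.5625[hold]; j=4 S=134.4845 intr=0.0000 cont=0.0000 V=0.0000[hold]  S*(4)=64.3814
k=3: j=0 S=70.5910 intr=18.6090 cont=18.8893 V=18.8893[hold]; j=1 S=84.8648 intr=4.3352 cont=8.5426 V=8.5426[hold]; j=2 S=102.0247 intr=0.0000 cont=2.3597 V=2.3597[hold]; j=3 S=122.6544 intr=0.0000 cont=0.2848 V=0.2848[hold]  S*(3)=-
k=2: j=0 S=77.3996 intr=11.8004 cont=13.7568 V=13.7568[hold]; j=1 S=93.0500 intr=0.0000 cont=5.4833 V=5.4833[hold]; j=2 S=111.8650 intr=0.0000 cont=1.3345 V=1.3345[hold]  S*(2)=-
k=1: j=0 S=84.8648 intr=4.3352 cont=9.6565 V=9.6565[hold]; j=1 S=102.0247 intr=0.0000 cont=3.4312 V=3.4312[hold]  S*(1)=-
k=0: j=0 S=93.0500 intr=0.0000 cont=6.5732 V=6.5732[hold]  S*(0)=-

price = 6.5732
boundary = - - - - 64.3814 70.5910 77.3996
tree:
6.5732
9.6565 3.4312
13.7568 5.4833 1.3345
18.8893 8.5426 2.3597 0.2848
24.8186 12.8829 4.1155 0.5625 0.0000
30.4819 18.6090 7.0517 1.1112 0.0000 0.0000
35.6471 24.8186 11.8004 2.1948 0.0000 0.0000 0.0000
40.3580 30.4819 18.6090 4.3352 0.0000 0.0000 0.0000 0.0000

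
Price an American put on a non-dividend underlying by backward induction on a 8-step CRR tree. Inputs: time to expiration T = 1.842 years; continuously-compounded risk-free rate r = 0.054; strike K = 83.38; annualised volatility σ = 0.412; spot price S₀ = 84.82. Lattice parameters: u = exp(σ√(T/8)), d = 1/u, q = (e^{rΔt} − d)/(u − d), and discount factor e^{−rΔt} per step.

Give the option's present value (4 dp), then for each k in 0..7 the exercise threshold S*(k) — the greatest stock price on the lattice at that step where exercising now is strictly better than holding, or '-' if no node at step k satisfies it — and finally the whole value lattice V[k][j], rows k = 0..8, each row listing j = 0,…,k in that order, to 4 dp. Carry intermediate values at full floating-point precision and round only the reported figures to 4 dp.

Δt=0.23025  u=1.21859  d=0.82062  q=0.48217  discount=0.98764
step 8 (expiry): payoffs max(K−S,0) = 65.9365 57.4770 44.9150 26.2608 0.0000 0.0000 0.0000 0.0000 0.0000
step 7: (k=7,j=0): S=21.2565, (K−S)⁺=62.1235, hold=61.0932 ⇒ V=62.1235 exercise | (k=7,j=1): S=31.5651, (K−S)⁺=51.8149, hold=50.7846 ⇒ V=51.8149 exercise | (k=7,j=2): S=46.8731, (K−S)⁺=36.5069, hold=35.4766 ⇒ V=36.5069 exercise | (k=7,j=3): S=69.6050, (K−S)⁺=13.7750, hold=13.4305 ⇒ V=13.7750 exercise | (k=7,j=4): S=103.3609, (K−S)⁺=0.0000, hold=0.0000 ⇒ V=0.0000 continue | (k=7,j=5): S=153.4874, (K−S)⁺=0.0000, hold=0.0000 ⇒ V=0.0000 continue | (k=7,j=6): S=227.9234, (K−S)⁺=0.0000, hold=0.0000 ⇒ V=0.0000 continue | (k=7,j=7): S=338.4582, (K−S)⁺=0.0000, hold=0.0000 ⇒ V=0.0000 continue  boundary S*=69.6050
step 6: (k=6,j=0): S=25.9030, (K−S)⁺=57.4770, hold=56.4467 ⇒ V=57.4770 exercise | (k=6,j=1): S=38.4650, (K−S)⁺=44.9150, hold=43.8847 ⇒ V=44.9150 exercise | (k=6,j=2): S=57.1192, (K−S)⁺=26.2608, hold=25.2305 ⇒ V=26.2608 exercise | (k=6,j=3): S=84.8200, (K−S)⁺=0.0000, hold=7.0449 ⇒ V=7.0449 continue | (k=6,j=4): S=125.9547, (K−S)⁺=0.0000, hold=0.0000 ⇒ V=0.0000 continue | (k=6,j=5): S=187.0384, (K−S)⁺=0.0000, hold=0.0000 ⇒ V=0.0000 continue | (k=6,j=6): S=277.7455, (K−S)⁺=0.0000, hold=0.0000 ⇒ V=0.0000 continue  boundary S*=57.1192
step 5: (k=5,j=0): S=31.5651, (K−S)⁺=51.8149, hold=50.7846 ⇒ V=51.8149 exercise | (k=5,j=1): S=46.8731, (K−S)⁺=36.5069, hold=35.4766 ⇒ V=36.5069 exercise | (k=5,j=2): S=69.6050, (K−S)⁺=13.7750, hold=16.7854 ⇒ V=16.7854 continue | (k=5,j=3): S=103.3609, (K−S)⁺=0.0000, hold=3.6030 ⇒ V=3.6030 continue | (k=5,j=4): S=153.4874, (K−S)⁺=0.0000, hold=0.0000 ⇒ V=0.0000 continue | (k=5,j=5): S=227.9234, (K−S)⁺=0.0000, hold=0.0000 ⇒ V=0.0000 continue  boundary S*=46.8731
step 4: (k=4,j=0): S=38.4650, (K−S)⁺=44.9150, hold=43.8847 ⇒ V=44.9150 exercise | (k=4,j=1): S=57.1192, (K−S)⁺=26.2608, hold=26.6641 ⇒ V=26.6641 continue | (k=4,j=2): S=84.8200, (K−S)⁺=0.0000, hold=10.3003 ⇒ V=10.3003 continue | (k=4,j=3): S=125.9547, (K−S)⁺=0.0000, hold=1.8427 ⇒ V=1.8427 continue | (k=4,j=4): S=187.0384, (K−S)⁺=0.0000, hold=0.0000 ⇒ V=0.0000 continue  boundary S*=38.4650
step 3: (k=3,j=0): S=46.8731, (K−S)⁺=36.5069, hold=35.6686 ⇒ V=36.5069 exercise | (k=3,j=1): S=69.6050, (K−S)⁺=13.7750, hold=18.5419 ⇒ V=18.5419 continue | (k=3,j=2): S=103.3609, (K−S)⁺=0.0000, hold=6.1454 ⇒ V=6.1454 continue | (k=3,j=3): S=153.4874, (K−S)⁺=0.0000, hold=0.9424 ⇒ V=0.9424 continue  boundary S*=46.8731
step 2: (k=2,j=0): S=57.1192, (K−S)⁺=26.2608, hold=27.5006 ⇒ V=27.5006 continue | (k=2,j=1): S=84.8200, (K−S)⁺=0.0000, hold=12.4094 ⇒ V=12.4094 continue | (k=2,j=2): S=125.9547, (K−S)⁺=0.0000, hold=3.5917 ⇒ V=3.5917 continue  boundary S*=-
step 1: (k=1,j=0): S=69.6050, (K−S)⁺=13.7750, hold=19.9741 ⇒ V=19.9741 continue | (k=1,j=1): S=103.3609, (K−S)⁺=0.0000, hold=8.0569 ⇒ V=8.0569 continue  boundary S*=-
step 0: (k=0,j=0): S=84.8200, (K−S)⁺=0.0000, hold=14.0522 ⇒ V=14.0522 continue  boundary S*=-

price = 14.0522
boundary = - - - 46.8731 38.4650 46.8731 57.1192 69.6050
tree:
14.0522
19.9741 8.0569
27.5006 12.4094 3.5917
36.5069 18.5419 6.1454 0.9424
44.9150 26.6641 10.3003 1.8427 0.0000
51.8149 36.5069 16.7854 3.6030 0.0000 0.0000
57.4770 44.9150 26.2608 7.0449 0.0000 0.0000 0.0000
62.1235 51.8149 36.5069 13.7750 0.0000 0.0000 0.0000 0.0000
65.9365 57.4770 44.9150 26.2608 0.0000 0.0000 0.0000 0.0000 0.0000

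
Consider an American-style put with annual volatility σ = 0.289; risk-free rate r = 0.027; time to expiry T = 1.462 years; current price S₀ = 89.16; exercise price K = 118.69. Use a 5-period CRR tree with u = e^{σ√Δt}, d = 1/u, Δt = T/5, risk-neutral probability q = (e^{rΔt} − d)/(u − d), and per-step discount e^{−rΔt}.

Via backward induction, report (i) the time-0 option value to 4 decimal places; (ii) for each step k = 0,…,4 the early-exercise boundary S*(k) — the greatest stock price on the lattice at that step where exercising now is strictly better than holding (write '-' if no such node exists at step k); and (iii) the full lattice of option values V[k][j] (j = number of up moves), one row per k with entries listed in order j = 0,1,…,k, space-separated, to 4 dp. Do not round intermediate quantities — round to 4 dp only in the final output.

Δt=0.29240, u=1.16915, d=0.85532, q=0.48627, disc=e^(-rΔt)=0.99214
k=5 terminal: V=max(K-S,0) → 77.8745 62.8991 42.4292 14.4489 0.0000 0.0000
k=4: j=0 S=47.7193 intr=70.9707 cont=70.0373 V=70.9707[EX]; j=1 S=65.2277 intr=53.4623 cont=52.5289 V=53.4623[EX]; j=2 S=89.1600 intr=29.5300 cont=28.5967 V=29.5300[EX]; j=3 S=121.8731 intr=0.0000 cont=7.3645 V=7.3645[hold]; j=4 S=166.5888 intr=0.0000 cont=0.0000 V=0.0000[hold]  S*(4)=89.1600
k=3: j=0 S=55.7909 intr=62.8991 cont=61.9658 V=62.8991[EX]; j=1 S=76.2608 intr=42.4292 cont=41.4959 V=42.4292[EX]; j=2 S=104.2411 intr=14.4489 cont=18.6042 V=18.6042[hold]; j=3 S=142.4875 intr=0.0000 cont=3.7536 V=3.7536[hold]  S*(3)=76.2608
k=2: j=0 S=65.2277 intr=53.4623 cont=52.5289 V=53.4623[EX]; j=1 S=89.1600 intr=29.5300 cont=30.6013 V=30.6013[hold]; j=2 S=121.8731 intr=0.0000 cont=11.2933 V=11.2933[hold]  S*(2)=65.2277
k=1: j=0 S=76.2608 intr=42.4292 cont=42.0128 V=42.4292[EX]; j=1 S=104.2411 intr=14.4489 cont=21.0457 V=21.0457[hold]  S*(1)=76.2608
k=0: j=0 S=89.1600 intr=29.5300 cont=31.7792 V=31.7792[hold]  S*(0)=-

price = 31.7792
boundary = - 76.2608 65.2277 76.2608 89.1600
tree:
31.7792
42.4292 21.0457
53.4623 30.6013 11.2933
62.8991 42.4292 18.6042 3.7536
70.9707 53.4623 29.5300 7.3645 0.0000
77.8745 62.8991 42.4292 14.4489 0.0000 0.0000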